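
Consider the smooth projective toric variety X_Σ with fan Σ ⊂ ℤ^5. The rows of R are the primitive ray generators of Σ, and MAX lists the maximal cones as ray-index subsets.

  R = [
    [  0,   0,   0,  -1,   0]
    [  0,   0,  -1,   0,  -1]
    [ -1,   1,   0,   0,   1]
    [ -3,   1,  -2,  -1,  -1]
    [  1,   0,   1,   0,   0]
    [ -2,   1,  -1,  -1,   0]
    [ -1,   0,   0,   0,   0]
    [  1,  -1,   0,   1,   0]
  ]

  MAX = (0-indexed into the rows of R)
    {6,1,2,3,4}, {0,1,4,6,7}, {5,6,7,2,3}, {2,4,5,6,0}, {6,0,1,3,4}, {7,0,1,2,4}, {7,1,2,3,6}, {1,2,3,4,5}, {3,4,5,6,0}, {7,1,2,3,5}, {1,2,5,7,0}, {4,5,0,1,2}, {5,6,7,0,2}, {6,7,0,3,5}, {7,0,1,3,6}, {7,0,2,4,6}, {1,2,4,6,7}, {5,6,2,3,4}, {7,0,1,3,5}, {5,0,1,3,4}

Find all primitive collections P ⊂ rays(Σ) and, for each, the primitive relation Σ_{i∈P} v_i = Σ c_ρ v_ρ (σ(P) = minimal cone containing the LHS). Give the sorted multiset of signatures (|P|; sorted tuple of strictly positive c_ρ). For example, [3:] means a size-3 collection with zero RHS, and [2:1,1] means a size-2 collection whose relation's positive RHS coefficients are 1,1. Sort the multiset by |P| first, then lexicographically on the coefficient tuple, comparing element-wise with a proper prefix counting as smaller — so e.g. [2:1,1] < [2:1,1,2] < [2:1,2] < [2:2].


The 5 primitive collections of Σ (r=8, n=5):

  P = {4,5,7}:  v_{4} + v_{5} + v_{7} = 0 ; sig = [3:]
  P = {1,5,6}:  v_{1} + v_{5} + v_{6} = v_{3} ; sig = [3:1]
  P = {3,4,7}:  v_{3} + v_{4} + v_{7} = v_{1} + v_{6} ; sig = [3:1,1]
  P = {0,2,3}:  v_{0} + v_{2} + v_{3} = 2·v_{5} ; sig = [3:2]
  P = {0,1,2,6}:  v_{0} + v_{1} + v_{2} + v_{6} = v_{5} ; sig = [4:1]

Sorted signature multiset PRS(X):
    [3:]
    [3:1]
    [3:1,1]
    [3:2]
    [4:1]


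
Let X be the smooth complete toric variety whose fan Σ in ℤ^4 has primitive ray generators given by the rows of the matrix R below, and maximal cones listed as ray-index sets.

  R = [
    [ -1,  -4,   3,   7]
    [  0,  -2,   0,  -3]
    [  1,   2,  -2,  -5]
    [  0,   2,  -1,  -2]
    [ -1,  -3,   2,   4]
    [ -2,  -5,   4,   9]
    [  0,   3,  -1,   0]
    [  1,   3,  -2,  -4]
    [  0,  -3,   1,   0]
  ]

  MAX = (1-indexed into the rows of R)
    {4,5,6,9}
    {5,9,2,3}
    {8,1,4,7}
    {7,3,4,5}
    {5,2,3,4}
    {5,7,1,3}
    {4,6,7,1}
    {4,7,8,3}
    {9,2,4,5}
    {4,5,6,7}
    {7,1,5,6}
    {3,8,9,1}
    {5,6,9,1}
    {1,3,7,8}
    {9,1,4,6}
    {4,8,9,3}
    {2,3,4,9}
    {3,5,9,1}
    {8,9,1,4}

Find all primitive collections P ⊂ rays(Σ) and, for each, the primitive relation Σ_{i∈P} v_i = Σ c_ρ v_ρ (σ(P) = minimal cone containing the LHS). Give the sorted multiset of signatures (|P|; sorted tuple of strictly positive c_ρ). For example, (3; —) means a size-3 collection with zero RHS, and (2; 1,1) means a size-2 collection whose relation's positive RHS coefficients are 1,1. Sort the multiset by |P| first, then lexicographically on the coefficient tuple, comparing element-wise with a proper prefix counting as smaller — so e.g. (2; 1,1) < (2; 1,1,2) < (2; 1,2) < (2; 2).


Σ has 11 primitive collections:

  P = {5,8}:  v_{5} + v_{8} = 0  so sig = (2; —)
  P = {7,9}:  v_{7} + v_{9} = 0  so sig = (2; —)
  P = {3,6}:  v_{3} + v_{6} = v_{5}  so sig = (2; 1)
  P = {1,2}:  v_{1} + v_{2} = v_{5} + v_{9}  so sig = (2; 1,1)
  P = {6,8}:  v_{6} + v_{8} = v_{1} + v_{4}  so sig = (2; 1,1)
  P = {2,7}:  v_{2} + v_{7} = v_{3} + v_{4} + v_{5}  so sig = (2; 1,1,1)
  P = {2,8}:  v_{2} + v_{8} = v_{3} + v_{4} + v_{9}  so sig = (2; 1,1,1)
  P = {2,6}:  v_{2} + v_{6} = v_{4} + 2·v_{5} + v_{9}  so sig = (2; 1,1,2)
  P = {1,3,4}:  v_{1} + v_{3} + v_{4} = 0  so sig = (3; —)
  P = {1,4,5}:  v_{1} + v_{4} + v_{5} = v_{6}  so sig = (3; 1)
  P = {3,4,5,9}:  v_{3} + v_{4} + v_{5} + v_{9} = v_{2}  so sig = (4; 1)

so the primitive-relation signature multiset is
{ (2; —) ×2,  (2; 1),  (2; 1,1) ×2,  (2; 1,1,1) ×2,  (2; 1,1,2),  (3; —),  (3; 1),  (4; 1) }


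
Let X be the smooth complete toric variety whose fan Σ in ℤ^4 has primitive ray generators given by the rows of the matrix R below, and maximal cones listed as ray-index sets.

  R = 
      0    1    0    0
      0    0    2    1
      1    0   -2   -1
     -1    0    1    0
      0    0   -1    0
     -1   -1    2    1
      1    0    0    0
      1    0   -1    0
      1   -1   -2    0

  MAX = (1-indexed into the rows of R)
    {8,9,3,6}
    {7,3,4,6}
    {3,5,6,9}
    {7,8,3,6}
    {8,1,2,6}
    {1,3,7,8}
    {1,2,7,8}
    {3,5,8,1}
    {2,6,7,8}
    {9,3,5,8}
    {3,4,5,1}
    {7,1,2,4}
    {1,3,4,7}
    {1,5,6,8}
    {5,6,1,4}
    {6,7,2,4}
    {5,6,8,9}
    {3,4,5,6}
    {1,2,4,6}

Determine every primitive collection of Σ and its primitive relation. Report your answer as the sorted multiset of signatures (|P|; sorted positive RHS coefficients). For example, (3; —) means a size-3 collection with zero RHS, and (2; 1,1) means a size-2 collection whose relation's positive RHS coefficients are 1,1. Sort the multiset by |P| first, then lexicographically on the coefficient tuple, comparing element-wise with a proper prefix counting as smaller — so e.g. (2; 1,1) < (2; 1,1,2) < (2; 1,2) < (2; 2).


Δ(Σ) — 9 vertices, 11 min non-faces:

  {4,8}:  v_{4} + v_{8} = 0  so sig = (2; —)
  {2,3}:  v_{2} + v_{3} = v_{7}  so sig = (2; 1)
  {5,7}:  v_{5} + v_{7} = v_{8}  so sig = (2; 1)
  {1,9}:  v_{1} + v_{9} = v_{5} + v_{8}  so sig = (2; 1,1)
  {2,5}:  v_{2} + v_{5} = v_{1} + v_{6} + v_{8}  so sig = (2; 1,1,1)
  {4,9}:  v_{4} + v_{9} = v_{3} + v_{5} + v_{6}  so sig = (2; 1,1,1)
  {7,9}:  v_{7} + v_{9} = v_{3} + v_{6} + 2·v_{8}  so sig = (2; 1,1,2)
  {2,9}:  v_{2} + v_{9} = v_{6} + 2·v_{8}  so sig = (2; 1,2)
  {1,3,6}:  v_{1} + v_{3} + v_{6} = 0  so sig = (3; —)
  {1,6,7}:  v_{1} + v_{6} + v_{7} = v_{2}  so sig = (3; 1)
  {3,5,6,8}:  v_{3} + v_{5} + v_{6} + v_{8} = v_{9}  so sig = (4; 1)

Signatures (|P|; sorted positive RHS coefficients), sorted:
[(2; —), (2; 1), (2; 1), (2; 1,1), (2; 1,1,1), (2; 1,1,1), (2; 1,1,2), (2; 1,2), (3; —), (3; 1), (4; 1)]


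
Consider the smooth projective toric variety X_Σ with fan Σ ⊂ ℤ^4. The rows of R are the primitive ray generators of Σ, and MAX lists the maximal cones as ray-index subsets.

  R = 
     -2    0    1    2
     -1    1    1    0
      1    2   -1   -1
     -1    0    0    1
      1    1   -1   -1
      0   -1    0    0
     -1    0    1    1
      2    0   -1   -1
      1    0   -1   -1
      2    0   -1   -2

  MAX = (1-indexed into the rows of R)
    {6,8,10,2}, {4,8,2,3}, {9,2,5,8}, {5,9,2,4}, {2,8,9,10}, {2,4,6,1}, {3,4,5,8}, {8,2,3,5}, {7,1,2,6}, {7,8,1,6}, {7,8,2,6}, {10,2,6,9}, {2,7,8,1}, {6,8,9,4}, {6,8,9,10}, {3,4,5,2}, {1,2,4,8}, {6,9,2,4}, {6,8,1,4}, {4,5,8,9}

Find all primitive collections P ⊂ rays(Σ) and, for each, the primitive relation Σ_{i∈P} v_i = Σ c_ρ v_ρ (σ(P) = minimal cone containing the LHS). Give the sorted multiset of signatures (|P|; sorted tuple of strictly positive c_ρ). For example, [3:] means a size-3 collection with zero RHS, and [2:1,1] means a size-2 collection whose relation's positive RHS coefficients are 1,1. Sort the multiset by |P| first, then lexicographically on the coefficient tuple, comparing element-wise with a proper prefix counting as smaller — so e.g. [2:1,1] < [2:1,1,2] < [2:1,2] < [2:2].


Primitive collections (20):

  P = {1,10}:  v_{1} + v_{10} = 0 ; sig = [2:]
  P = {7,9}:  v_{7} + v_{9} = 0 ; sig = [2:]
  P = {1,9}:  v_{1} + v_{9} = v_{4} ; sig = [2:1]
  P = {3,6}:  v_{3} + v_{6} = v_{5} ; sig = [2:1]
  P = {4,7}:  v_{4} + v_{7} = v_{1} ; sig = [2:1]
  P = {4,10}:  v_{4} + v_{10} = v_{9} ; sig = [2:1]
  P = {5,6}:  v_{5} + v_{6} = v_{9} ; sig = [2:1]
  P = {5,7}:  v_{5} + v_{7} = v_{2} + v_{4} + v_{8} ; sig = [2:1,1,1]
  P = {7,10}:  v_{7} + v_{10} = v_{2} + v_{6} + v_{8} ; sig = [2:1,1,1]
  P = {3,10}:  v_{3} + v_{10} = v_{2} + v_{5} + v_{8} + v_{9} ; sig = [2:1,1,1,1]
  P = {1,5}:  v_{1} + v_{5} = v_{2} + 2·v_{4} + v_{8} ; sig = [2:1,1,2]
  P = {5,10}:  v_{5} + v_{10} = v_{2} + v_{8} + 2·v_{9} ; sig = [2:1,1,2]
  P = {3,9}:  v_{3} + v_{9} = 2·v_{5} ; sig = [2:2]
  P = {3,7}:  v_{3} + v_{7} = 2·v_{2} + 2·v_{4} + 2·v_{8} ; sig = [2:2,2,2]
  P = {1,3}:  v_{1} + v_{3} = 2·v_{2} + 3·v_{4} + 2·v_{8} ; sig = [2:2,2,3]
  P = {2,4,6,8}:  v_{2} + v_{4} + v_{6} + v_{8} = 0 ; sig = [4:]
  P = {1,2,6,8}:  v_{1} + v_{2} + v_{6} + v_{8} = v_{7} ; sig = [4:1]
  P = {2,4,5,8}:  v_{2} + v_{4} + v_{5} + v_{8} = v_{3} ; sig = [4:1]
  P = {2,4,8,9}:  v_{2} + v_{4} + v_{8} + v_{9} = v_{5} ; sig = [4:1]
  P = {2,6,8,9}:  v_{2} + v_{6} + v_{8} + v_{9} = v_{10} ; sig = [4:1]

Signatures (|P|; sorted positive RHS coefficients), sorted:
    |P|=2: 15 collections, coeffs (), (), (1), (1), (1), (1), (1), (1,1,1), (1,1,1), (1,1,1,1), (1,1,2), (1,1,2), (2), (2,2,2), (2,2,3)
    |P|=4: 5 collections, coeffs (), (1), (1), (1), (1)


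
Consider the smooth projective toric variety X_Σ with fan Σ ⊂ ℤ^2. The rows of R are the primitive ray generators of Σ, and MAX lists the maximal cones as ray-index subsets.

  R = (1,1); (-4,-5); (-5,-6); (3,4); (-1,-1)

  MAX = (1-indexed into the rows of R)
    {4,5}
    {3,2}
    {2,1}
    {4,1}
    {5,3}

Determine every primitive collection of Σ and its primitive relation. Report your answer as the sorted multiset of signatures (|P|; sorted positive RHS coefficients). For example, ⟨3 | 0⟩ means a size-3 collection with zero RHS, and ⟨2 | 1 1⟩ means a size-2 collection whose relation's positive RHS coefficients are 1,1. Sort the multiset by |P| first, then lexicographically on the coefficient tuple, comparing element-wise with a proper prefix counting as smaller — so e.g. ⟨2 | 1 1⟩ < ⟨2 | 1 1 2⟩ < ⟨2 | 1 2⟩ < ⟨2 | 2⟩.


Minimal non-faces — 5 found among 5 rays, 5 max cones:

  • {1,5}:  v_{1} + v_{5} = 0  →  sig = ⟨2 | 0⟩
  • {1,3}:  v_{1} + v_{3} = v_{2}  →  sig = ⟨2 | 1⟩
  • {2,4}:  v_{2} + v_{4} = v_{5}  →  sig = ⟨2 | 1⟩
  • {2,5}:  v_{2} + v_{5} = v_{3}  →  sig = ⟨2 | 1⟩
  • {3,4}:  v_{3} + v_{4} = 2·v_{5}  →  sig = ⟨2 | 2⟩

Signatures (|P|; sorted positive RHS coefficients), sorted:
[⟨2 | 0⟩, ⟨2 | 1⟩, ⟨2 | 1⟩, ⟨2 | 1⟩, ⟨2 | 2⟩]


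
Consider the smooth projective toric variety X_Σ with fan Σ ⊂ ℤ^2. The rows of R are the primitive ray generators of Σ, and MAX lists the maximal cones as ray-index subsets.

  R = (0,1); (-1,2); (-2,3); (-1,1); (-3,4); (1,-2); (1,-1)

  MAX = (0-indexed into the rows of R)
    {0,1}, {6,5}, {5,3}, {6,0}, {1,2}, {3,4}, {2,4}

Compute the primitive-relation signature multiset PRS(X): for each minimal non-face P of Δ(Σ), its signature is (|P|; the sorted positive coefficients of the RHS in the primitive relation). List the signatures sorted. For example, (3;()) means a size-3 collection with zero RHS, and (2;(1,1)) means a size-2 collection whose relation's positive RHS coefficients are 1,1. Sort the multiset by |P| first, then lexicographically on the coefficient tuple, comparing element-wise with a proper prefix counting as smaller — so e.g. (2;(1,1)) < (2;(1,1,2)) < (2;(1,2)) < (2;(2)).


Σ has 14 primitive collections:

  P = {1,5}:  v_{1} + v_{5} = 0  so sig = (2;())
  P = {3,6}:  v_{3} + v_{6} = 0  so sig = (2;())
  P = {0,3}:  v_{0} + v_{3} = v_{1}  so sig = (2;(1))
  P = {0,5}:  v_{0} + v_{5} = v_{6}  so sig = (2;(1))
  P = {1,3}:  v_{1} + v_{3} = v_{2}  so sig = (2;(1))
  P = {1,6}:  v_{1} + v_{6} = v_{0}  so sig = (2;(1))
  P = {2,3}:  v_{2} + v_{3} = v_{4}  so sig = (2;(1))
  P = {2,5}:  v_{2} + v_{5} = v_{3}  so sig = (2;(1))
  P = {2,6}:  v_{2} + v_{6} = v_{1}  so sig = (2;(1))
  P = {4,6}:  v_{4} + v_{6} = v_{2}  so sig = (2;(1))
  P = {0,4}:  v_{0} + v_{4} = v_{1} + v_{2}  so sig = (2;(1,1))
  P = {0,2}:  v_{0} + v_{2} = 2·v_{1}  so sig = (2;(2))
  P = {1,4}:  v_{1} + v_{4} = 2·v_{2}  so sig = (2;(2))
  P = {4,5}:  v_{4} + v_{5} = 2·v_{3}  so sig = (2;(2))

Sorted signature multiset PRS(X):
[(2;()), (2;()), (2;(1)), (2;(1)), (2;(1)), (2;(1)), (2;(1)), (2;(1)), (2;(1)), (2;(1)), (2;(1,1)), (2;(2)), (2;(2)), (2;(2))]


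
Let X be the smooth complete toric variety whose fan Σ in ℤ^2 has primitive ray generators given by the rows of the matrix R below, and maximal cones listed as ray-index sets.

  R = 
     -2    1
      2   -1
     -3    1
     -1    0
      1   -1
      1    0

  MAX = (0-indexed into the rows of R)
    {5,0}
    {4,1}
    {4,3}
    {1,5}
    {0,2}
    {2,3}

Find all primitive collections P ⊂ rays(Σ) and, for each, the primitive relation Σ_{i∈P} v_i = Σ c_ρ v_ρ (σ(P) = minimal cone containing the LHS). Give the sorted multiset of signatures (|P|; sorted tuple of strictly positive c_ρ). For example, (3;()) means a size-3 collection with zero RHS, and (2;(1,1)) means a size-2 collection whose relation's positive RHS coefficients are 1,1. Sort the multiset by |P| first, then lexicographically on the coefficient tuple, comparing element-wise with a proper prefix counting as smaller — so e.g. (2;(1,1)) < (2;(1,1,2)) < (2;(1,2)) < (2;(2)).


Minimal non-faces — 9 found among 6 rays, 6 max cones:

  {0,1}:  v_{0} + v_{1} = 0 — sig = (2;())
  {3,5}:  v_{3} + v_{5} = 0 — sig = (2;())
  {0,3}:  v_{0} + v_{3} = v_{2} — sig = (2;(1))
  {0,4}:  v_{0} + v_{4} = v_{3} — sig = (2;(1))
  {1,2}:  v_{1} + v_{2} = v_{3} — sig = (2;(1))
  {1,3}:  v_{1} + v_{3} = v_{4} — sig = (2;(1))
  {2,5}:  v_{2} + v_{5} = v_{0} — sig = (2;(1))
  {4,5}:  v_{4} + v_{5} = v_{1} — sig = (2;(1))
  {2,4}:  v_{2} + v_{4} = 2·v_{3} — sig = (2;(2))

Sorted signature multiset PRS(X):
    |P|=2: 9 collections, coeffs (), (), (1), (1), (1), (1), (1), (1), (2)


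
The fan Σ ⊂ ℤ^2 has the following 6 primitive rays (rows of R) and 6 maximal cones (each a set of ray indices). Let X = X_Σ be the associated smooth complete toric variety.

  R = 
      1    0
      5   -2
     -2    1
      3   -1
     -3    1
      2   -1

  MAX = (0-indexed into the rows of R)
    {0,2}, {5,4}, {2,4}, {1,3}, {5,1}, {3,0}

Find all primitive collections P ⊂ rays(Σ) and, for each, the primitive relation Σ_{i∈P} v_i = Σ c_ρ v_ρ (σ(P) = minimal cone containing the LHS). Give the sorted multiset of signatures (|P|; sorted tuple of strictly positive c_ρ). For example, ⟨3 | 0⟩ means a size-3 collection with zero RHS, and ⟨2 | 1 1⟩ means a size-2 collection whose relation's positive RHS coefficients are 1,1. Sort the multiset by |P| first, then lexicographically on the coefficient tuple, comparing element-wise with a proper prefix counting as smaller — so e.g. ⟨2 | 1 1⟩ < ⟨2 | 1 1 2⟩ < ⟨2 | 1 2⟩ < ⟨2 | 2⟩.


9 minimal non-faces of Δ(Σ) (on 6 rays):

  P = {2,5}:  v_{2} + v_{5} = 0  so sig = ⟨2 | 0⟩
  P = {3,4}:  v_{3} + v_{4} = 0  so sig = ⟨2 | 0⟩
  P = {0,4}:  v_{0} + v_{4} = v_{2}  so sig = ⟨2 | 1⟩
  P = {0,5}:  v_{0} + v_{5} = v_{3}  so sig = ⟨2 | 1⟩
  P = {1,2}:  v_{1} + v_{2} = v_{3}  so sig = ⟨2 | 1⟩
  P = {1,4}:  v_{1} + v_{4} = v_{5}  so sig = ⟨2 | 1⟩
  P = {2,3}:  v_{2} + v_{3} = v_{0}  so sig = ⟨2 | 1⟩
  P = {3,5}:  v_{3} + v_{5} = v_{1}  so sig = ⟨2 | 1⟩
  P = {0,1}:  v_{0} + v_{1} = 2·v_{3}  so sig = ⟨2 | 2⟩

Sorted signature multiset PRS(X):
{ ⟨2 | 0⟩ ×2,  ⟨2 | 1⟩ ×6,  ⟨2 | 2⟩ }


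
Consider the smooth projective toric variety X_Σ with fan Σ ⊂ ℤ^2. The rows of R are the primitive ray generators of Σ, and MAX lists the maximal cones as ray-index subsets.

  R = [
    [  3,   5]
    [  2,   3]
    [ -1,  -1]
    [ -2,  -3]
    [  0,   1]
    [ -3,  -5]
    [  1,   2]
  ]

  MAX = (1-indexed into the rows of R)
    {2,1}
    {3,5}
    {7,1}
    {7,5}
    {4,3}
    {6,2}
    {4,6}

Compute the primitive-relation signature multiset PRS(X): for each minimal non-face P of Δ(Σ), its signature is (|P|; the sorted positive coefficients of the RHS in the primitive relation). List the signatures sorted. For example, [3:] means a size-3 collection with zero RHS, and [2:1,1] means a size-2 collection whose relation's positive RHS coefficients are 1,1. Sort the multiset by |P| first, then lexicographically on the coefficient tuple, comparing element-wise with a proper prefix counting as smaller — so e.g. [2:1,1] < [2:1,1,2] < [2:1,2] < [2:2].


Δ(Σ) — 7 vertices, 14 min non-faces:

  P={1,6}:  v_{1} + v_{6} = 0  ⟹  sig = [2:]
  P={2,4}:  v_{2} + v_{4} = 0  ⟹  sig = [2:]
  P={1,4}:  v_{1} + v_{4} = v_{7}  ⟹  sig = [2:1]
  P={2,3}:  v_{2} + v_{3} = v_{7}  ⟹  sig = [2:1]
  P={2,7}:  v_{2} + v_{7} = v_{1}  ⟹  sig = [2:1]
  P={3,7}:  v_{3} + v_{7} = v_{5}  ⟹  sig = [2:1]
  P={4,7}:  v_{4} + v_{7} = v_{3}  ⟹  sig = [2:1]
  P={6,7}:  v_{6} + v_{7} = v_{4}  ⟹  sig = [2:1]
  P={5,6}:  v_{5} + v_{6} = v_{3} + v_{4}  ⟹  sig = [2:1,1]
  P={1,3}:  v_{1} + v_{3} = 2·v_{7}  ⟹  sig = [2:2]
  P={2,5}:  v_{2} + v_{5} = 2·v_{7}  ⟹  sig = [2:2]
  P={3,6}:  v_{3} + v_{6} = 2·v_{4}  ⟹  sig = [2:2]
  P={4,5}:  v_{4} + v_{5} = 2·v_{3}  ⟹  sig = [2:2]
  P={1,5}:  v_{1} + v_{5} = 3·v_{7}  ⟹  sig = [2:3]

Sorted signature multiset PRS(X):
    [2:]
    [2:]
    [2:1]
    [2:1]
    [2:1]
    [2:1]
    [2:1]
    [2:1]
    [2:1,1]
    [2:2]
    [2:2]
    [2:2]
    [2:2]
    [2:3]


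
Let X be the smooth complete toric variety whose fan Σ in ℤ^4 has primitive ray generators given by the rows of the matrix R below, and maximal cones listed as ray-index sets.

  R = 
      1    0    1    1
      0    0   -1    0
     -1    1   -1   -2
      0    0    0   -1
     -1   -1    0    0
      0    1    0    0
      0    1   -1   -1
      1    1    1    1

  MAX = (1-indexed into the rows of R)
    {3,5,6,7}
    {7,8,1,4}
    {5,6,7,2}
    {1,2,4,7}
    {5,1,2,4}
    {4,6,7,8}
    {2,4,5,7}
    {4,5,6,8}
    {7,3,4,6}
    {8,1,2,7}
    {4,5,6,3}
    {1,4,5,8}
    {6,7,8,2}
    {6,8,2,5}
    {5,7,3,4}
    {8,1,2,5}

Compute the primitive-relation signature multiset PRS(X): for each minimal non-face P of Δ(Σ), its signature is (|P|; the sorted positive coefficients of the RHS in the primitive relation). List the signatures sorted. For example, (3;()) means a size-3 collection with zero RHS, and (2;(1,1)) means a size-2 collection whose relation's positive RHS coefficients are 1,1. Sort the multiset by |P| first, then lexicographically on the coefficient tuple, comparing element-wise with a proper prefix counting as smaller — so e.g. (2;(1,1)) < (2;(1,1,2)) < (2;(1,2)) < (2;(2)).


Σ has 9 primitive collections:

  • {1,6}:  v_{1} + v_{6} = v_{8}  so sig = (2;(1))
  • {1,3}:  v_{1} + v_{3} = v_{4} + v_{6}  so sig = (2;(1,1))
  • {2,3}:  v_{2} + v_{3} = v_{5} + 2·v_{7}  so sig = (2;(1,2))
  • {3,8}:  v_{3} + v_{8} = v_{4} + 2·v_{6}  so sig = (2;(1,2))
  • {1,5,7}:  v_{1} + v_{5} + v_{7} = 0  so sig = (3;())
  • {2,4,6}:  v_{2} + v_{4} + v_{6} = v_{7}  so sig = (3;(1))
  • {5,7,8}:  v_{5} + v_{7} + v_{8} = v_{6}  so sig = (3;(1))
  • {2,4,8}:  v_{2} + v_{4} + v_{8} = v_{1} + v_{7}  so sig = (3;(1,1))
  • {4,5,6,7}:  v_{4} + v_{5} + v_{6} + v_{7} = v_{3}  so sig = (4;(1))

Sorted signature multiset PRS(X):
    (2;(1))
    (2;(1,1))
    (2;(1,2))
    (2;(1,2))
    (3;())
    (3;(1))
    (3;(1))
    (3;(1,1))
    (4;(1))


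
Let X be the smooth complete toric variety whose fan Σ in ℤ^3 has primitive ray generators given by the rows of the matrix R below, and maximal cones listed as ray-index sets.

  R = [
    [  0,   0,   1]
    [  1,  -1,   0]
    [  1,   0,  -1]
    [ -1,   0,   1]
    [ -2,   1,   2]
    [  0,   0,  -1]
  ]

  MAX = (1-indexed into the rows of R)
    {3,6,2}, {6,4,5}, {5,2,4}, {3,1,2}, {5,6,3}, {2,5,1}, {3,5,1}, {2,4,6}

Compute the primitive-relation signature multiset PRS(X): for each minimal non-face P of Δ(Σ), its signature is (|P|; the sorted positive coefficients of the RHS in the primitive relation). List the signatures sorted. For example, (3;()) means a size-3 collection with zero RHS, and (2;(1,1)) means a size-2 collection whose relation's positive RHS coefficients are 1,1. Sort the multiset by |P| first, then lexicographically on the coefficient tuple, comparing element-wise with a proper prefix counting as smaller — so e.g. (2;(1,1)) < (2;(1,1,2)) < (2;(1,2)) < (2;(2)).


|primitive collections| = 5. Relations:

  {1,6}:  v_{1} + v_{6} = 0  so sig = (2;())
  {3,4}:  v_{3} + v_{4} = 0  so sig = (2;())
  {1,4}:  v_{1} + v_{4} = v_{2} + v_{5}  so sig = (2;(1,1))
  {2,3,5}:  v_{2} + v_{3} + v_{5} = v_{1}  so sig = (3;(1))
  {2,5,6}:  v_{2} + v_{5} + v_{6} = v_{4}  so sig = (3;(1))

Hence PRS(X_Σ) =
[(2;()), (2;()), (2;(1,1)), (3;(1)), (3;(1))]


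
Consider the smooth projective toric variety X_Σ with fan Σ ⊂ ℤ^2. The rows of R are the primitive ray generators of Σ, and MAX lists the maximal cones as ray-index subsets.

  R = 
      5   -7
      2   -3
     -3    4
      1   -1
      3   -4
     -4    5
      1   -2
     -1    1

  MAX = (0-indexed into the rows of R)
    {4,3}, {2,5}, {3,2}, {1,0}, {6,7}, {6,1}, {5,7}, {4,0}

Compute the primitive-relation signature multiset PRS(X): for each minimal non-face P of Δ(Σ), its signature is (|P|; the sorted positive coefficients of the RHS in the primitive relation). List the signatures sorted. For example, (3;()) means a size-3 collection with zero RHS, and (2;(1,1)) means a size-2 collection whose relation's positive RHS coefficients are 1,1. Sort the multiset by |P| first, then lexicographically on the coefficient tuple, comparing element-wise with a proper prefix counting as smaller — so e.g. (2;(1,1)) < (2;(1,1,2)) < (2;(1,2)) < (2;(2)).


Minimal non-faces — 20 found among 8 rays, 8 max cones:

  • {2,4}:  v_{2} + v_{4} = 0  →  sig = (2;())
  • {3,7}:  v_{3} + v_{7} = 0  →  sig = (2;())
  • {0,2}:  v_{0} + v_{2} = v_{1}  →  sig = (2;(1))
  • {0,5}:  v_{0} + v_{5} = v_{6}  →  sig = (2;(1))
  • {1,2}:  v_{1} + v_{2} = v_{7}  →  sig = (2;(1))
  • {1,3}:  v_{1} + v_{3} = v_{4}  →  sig = (2;(1))
  • {1,4}:  v_{1} + v_{4} = v_{0}  →  sig = (2;(1))
  • {1,7}:  v_{1} + v_{7} = v_{6}  →  sig = (2;(1))
  • {2,7}:  v_{2} + v_{7} = v_{5}  →  sig = (2;(1))
  • {3,5}:  v_{3} + v_{5} = v_{2}  →  sig = (2;(1))
  • {3,6}:  v_{3} + v_{6} = v_{1}  →  sig = (2;(1))
  • {4,5}:  v_{4} + v_{5} = v_{7}  →  sig = (2;(1))
  • {4,7}:  v_{4} + v_{7} = v_{1}  →  sig = (2;(1))
  • {0,3}:  v_{0} + v_{3} = 2·v_{4}  →  sig = (2;(2))
  • {0,7}:  v_{0} + v_{7} = 2·v_{1}  →  sig = (2;(2))
  • {1,5}:  v_{1} + v_{5} = 2·v_{7}  →  sig = (2;(2))
  • {2,6}:  v_{2} + v_{6} = 2·v_{7}  →  sig = (2;(2))
  • {4,6}:  v_{4} + v_{6} = 2·v_{1}  →  sig = (2;(2))
  • {0,6}:  v_{0} + v_{6} = 3·v_{1}  →  sig = (2;(3))
  • {5,6}:  v_{5} + v_{6} = 3·v_{7}  →  sig = (2;(3))

Signatures (|P|; sorted positive RHS coefficients), sorted:
{ (2;()) ×2,  (2;(1)) ×11,  (2;(2)) ×5,  (2;(3)) ×2 }


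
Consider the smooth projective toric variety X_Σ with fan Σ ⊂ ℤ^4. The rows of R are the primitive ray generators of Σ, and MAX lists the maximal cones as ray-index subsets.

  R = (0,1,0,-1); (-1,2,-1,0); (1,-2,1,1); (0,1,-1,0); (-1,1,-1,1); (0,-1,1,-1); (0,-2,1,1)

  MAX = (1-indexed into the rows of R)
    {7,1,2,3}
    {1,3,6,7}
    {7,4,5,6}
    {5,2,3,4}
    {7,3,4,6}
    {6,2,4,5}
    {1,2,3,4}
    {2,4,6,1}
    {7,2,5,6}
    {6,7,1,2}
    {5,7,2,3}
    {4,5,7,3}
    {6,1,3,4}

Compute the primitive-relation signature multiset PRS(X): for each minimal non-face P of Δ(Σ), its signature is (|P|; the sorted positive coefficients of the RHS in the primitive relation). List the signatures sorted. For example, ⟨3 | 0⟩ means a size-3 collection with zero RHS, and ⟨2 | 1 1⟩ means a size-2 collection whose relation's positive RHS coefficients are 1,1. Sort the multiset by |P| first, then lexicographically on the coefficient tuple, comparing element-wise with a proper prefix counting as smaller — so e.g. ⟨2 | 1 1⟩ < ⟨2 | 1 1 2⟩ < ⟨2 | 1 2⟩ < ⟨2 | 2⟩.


The 5 primitive collections of Σ (r=7, n=4):

  {1,5}:  v_{1} + v_{5} = v_{2}  →  sig = ⟨2 | 1⟩
  {1,4,7}:  v_{1} + v_{4} + v_{7} = 0  →  sig = ⟨3 | 0⟩
  {2,4,7}:  v_{2} + v_{4} + v_{7} = v_{5}  →  sig = ⟨3 | 1⟩
  {3,5,6}:  v_{3} + v_{5} + v_{6} = v_{7}  →  sig = ⟨3 | 1⟩
  {2,3,6}:  v_{2} + v_{3} + v_{6} = v_{1} + v_{7}  →  sig = ⟨3 | 1 1⟩

Signatures (|P|; sorted positive RHS coefficients), sorted:
[⟨2 | 1⟩, ⟨3 | 0⟩, ⟨3 | 1⟩, ⟨3 | 1⟩, ⟨3 | 1 1⟩]


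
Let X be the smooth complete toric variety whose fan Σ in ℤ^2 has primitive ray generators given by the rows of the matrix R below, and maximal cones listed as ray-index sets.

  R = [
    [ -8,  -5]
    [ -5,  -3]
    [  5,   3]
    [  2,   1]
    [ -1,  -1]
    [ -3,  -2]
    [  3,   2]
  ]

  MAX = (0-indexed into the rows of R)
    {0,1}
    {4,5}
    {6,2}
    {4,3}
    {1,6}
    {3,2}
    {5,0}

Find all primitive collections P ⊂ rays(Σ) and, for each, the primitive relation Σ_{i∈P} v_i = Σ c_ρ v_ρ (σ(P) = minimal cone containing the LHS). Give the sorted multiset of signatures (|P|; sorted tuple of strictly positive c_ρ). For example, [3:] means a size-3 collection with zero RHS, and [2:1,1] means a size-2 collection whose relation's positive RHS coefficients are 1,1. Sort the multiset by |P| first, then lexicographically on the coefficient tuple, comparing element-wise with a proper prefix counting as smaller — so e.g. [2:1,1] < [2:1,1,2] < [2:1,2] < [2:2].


14 minimal non-faces of Δ(Σ) (on 7 rays):

  P={1,2}:  v_{1} + v_{2} = 0  so sig = [2:]
  P={5,6}:  v_{5} + v_{6} = 0  so sig = [2:]
  P={0,2}:  v_{0} + v_{2} = v_{5}  so sig = [2:1]
  P={0,6}:  v_{0} + v_{6} = v_{1}  so sig = [2:1]
  P={1,3}:  v_{1} + v_{3} = v_{5}  so sig = [2:1]
  P={1,5}:  v_{1} + v_{5} = v_{0}  so sig = [2:1]
  P={2,5}:  v_{2} + v_{5} = v_{3}  so sig = [2:1]
  P={3,5}:  v_{3} + v_{5} = v_{4}  so sig = [2:1]
  P={3,6}:  v_{3} + v_{6} = v_{2}  so sig = [2:1]
  P={4,6}:  v_{4} + v_{6} = v_{3}  so sig = [2:1]
  P={0,3}:  v_{0} + v_{3} = 2·v_{5}  so sig = [2:2]
  P={1,4}:  v_{1} + v_{4} = 2·v_{5}  so sig = [2:2]
  P={2,4}:  v_{2} + v_{4} = 2·v_{3}  so sig = [2:2]
  P={0,4}:  v_{0} + v_{4} = 3·v_{5}  so sig = [2:3]

Sorted signature multiset PRS(X):
{ [2:] ×2,  [2:1] ×8,  [2:2] ×3,  [2:3] }


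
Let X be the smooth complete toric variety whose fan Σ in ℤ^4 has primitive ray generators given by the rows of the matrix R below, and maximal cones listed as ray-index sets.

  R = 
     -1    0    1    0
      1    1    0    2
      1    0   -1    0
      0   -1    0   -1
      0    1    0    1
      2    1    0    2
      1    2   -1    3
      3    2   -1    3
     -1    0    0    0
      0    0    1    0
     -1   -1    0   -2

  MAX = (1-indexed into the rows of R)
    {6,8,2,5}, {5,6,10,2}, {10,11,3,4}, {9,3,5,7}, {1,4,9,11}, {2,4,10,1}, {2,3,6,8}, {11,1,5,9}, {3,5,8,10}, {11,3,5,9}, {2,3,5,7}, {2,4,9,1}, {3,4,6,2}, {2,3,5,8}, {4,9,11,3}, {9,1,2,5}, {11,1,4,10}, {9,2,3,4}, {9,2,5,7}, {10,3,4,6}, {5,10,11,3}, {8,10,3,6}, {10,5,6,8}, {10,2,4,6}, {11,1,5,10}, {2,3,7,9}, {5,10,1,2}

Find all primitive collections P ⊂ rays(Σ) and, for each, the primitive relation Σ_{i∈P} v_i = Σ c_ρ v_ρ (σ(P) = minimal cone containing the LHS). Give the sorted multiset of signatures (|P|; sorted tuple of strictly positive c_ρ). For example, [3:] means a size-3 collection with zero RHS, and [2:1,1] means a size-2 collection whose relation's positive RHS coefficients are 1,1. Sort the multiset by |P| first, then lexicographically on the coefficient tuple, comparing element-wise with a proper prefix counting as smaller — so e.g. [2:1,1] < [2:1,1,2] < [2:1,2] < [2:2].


21 minimal non-faces of Δ(Σ) (on 11 rays):

  P = {1,3}:  v_{1} + v_{3} = 0 — sig = [2:]
  P = {2,11}:  v_{2} + v_{11} = 0 — sig = [2:]
  P = {4,5}:  v_{4} + v_{5} = 0 — sig = [2:]
  P = {6,9}:  v_{6} + v_{9} = v_{2} — sig = [2:1]
  P = {9,10}:  v_{9} + v_{10} = v_{1} — sig = [2:1]
  P = {1,6}:  v_{1} + v_{6} = v_{2} + v_{10} — sig = [2:1,1]
  P = {1,8}:  v_{1} + v_{8} = v_{5} + v_{6} — sig = [2:1,1]
  P = {4,8}:  v_{4} + v_{8} = v_{3} + v_{6} — sig = [2:1,1]
  P = {6,11}:  v_{6} + v_{11} = v_{3} + v_{10} — sig = [2:1,1]
  P = {7,10}:  v_{7} + v_{10} = v_{2} + v_{5} — sig = [2:1,1]
  P = {1,7}:  v_{1} + v_{7} = v_{2} + v_{5} + v_{9} — sig = [2:1,1,1]
  P = {4,7}:  v_{4} + v_{7} = v_{2} + v_{3} + v_{9} — sig = [2:1,1,1]
  P = {7,11}:  v_{7} + v_{11} = v_{3} + v_{5} + v_{9} — sig = [2:1,1,1]
  P = {8,9}:  v_{8} + v_{9} = v_{2} + v_{3} + v_{5} — sig = [2:1,1,1]
  P = {6,7}:  v_{6} + v_{7} = 2·v_{2} + v_{3} + v_{5} — sig = [2:1,1,2]
  P = {8,11}:  v_{8} + v_{11} = 2·v_{3} + v_{5} + v_{10} — sig = [2:1,1,2]
  P = {7,8}:  v_{7} + v_{8} = 2·v_{2} + 2·v_{3} + 2·v_{5} — sig = [2:2,2,2]
  P = {2,3,10}:  v_{2} + v_{3} + v_{10} = v_{6} — sig = [3:1]
  P = {3,5,6}:  v_{3} + v_{5} + v_{6} = v_{8} — sig = [3:1]
  P = {2,8,10}:  v_{2} + v_{8} + v_{10} = v_{5} + 2·v_{6} — sig = [3:1,2]
  P = {2,3,5,9}:  v_{2} + v_{3} + v_{5} + v_{9} = v_{7} — sig = [4:1]

Signatures (|P|; sorted positive RHS coefficients), sorted:
    |P|=2: 17 collections, coeffs (), (), (), (1), (1), (1,1), (1,1), (1,1), (1,1), (1,1), (1,1,1), (1,1,1), (1,1,1), (1,1,1), (1,1,2), (1,1,2), (2,2,2)
    |P|=3: 3 collections, coeffs (1), (1), (1,2)
    |P|=4: 1 collection, coeffs (1)


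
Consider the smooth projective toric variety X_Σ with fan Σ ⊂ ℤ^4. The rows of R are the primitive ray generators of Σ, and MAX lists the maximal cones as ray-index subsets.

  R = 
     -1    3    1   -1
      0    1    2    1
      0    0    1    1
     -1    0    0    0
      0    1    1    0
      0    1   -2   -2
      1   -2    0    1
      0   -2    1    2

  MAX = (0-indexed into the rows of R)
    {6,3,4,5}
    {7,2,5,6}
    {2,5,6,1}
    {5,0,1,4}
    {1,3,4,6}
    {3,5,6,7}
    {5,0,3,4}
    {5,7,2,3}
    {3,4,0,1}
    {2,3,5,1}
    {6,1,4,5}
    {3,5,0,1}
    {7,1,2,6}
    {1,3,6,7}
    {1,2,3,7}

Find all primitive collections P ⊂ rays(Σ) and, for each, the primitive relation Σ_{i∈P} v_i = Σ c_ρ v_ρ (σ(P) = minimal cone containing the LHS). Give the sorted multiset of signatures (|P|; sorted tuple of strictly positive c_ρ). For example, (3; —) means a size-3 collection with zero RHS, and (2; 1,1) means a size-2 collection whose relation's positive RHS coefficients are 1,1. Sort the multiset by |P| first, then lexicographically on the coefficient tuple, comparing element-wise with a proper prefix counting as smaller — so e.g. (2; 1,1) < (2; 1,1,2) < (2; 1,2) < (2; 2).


Σ has 9 primitive collections:

  P={0,6}:  v_{0} + v_{6} = v_{4} — sig = (2; 1)
  P={2,4}:  v_{2} + v_{4} = v_{1} — sig = (2; 1)
  P={0,7}:  v_{0} + v_{7} = v_{1} + v_{3} — sig = (2; 1,1)
  P={4,7}:  v_{4} + v_{7} = v_{1} + v_{3} + v_{6} — sig = (2; 1,1,1)
  P={0,2}:  v_{0} + v_{2} = 2·v_{1} + v_{3} + v_{5} — sig = (2; 1,1,2)
  P={1,5,7}:  v_{1} + v_{5} + v_{7} = v_{2} — sig = (3; 1)
  P={2,3,6}:  v_{2} + v_{3} + v_{6} = v_{7} — sig = (3; 1)
  P={1,3,5,6}:  v_{1} + v_{3} + v_{5} + v_{6} = 0 — sig = (4; —)
  P={1,3,4,5}:  v_{1} + v_{3} + v_{4} + v_{5} = v_{0} — sig = (4; 1)

so the primitive-relation signature multiset is
[(2; 1), (2; 1), (2; 1,1), (2; 1,1,1), (2; 1,1,2), (3; 1), (3; 1), (4; —), (4; 1)]


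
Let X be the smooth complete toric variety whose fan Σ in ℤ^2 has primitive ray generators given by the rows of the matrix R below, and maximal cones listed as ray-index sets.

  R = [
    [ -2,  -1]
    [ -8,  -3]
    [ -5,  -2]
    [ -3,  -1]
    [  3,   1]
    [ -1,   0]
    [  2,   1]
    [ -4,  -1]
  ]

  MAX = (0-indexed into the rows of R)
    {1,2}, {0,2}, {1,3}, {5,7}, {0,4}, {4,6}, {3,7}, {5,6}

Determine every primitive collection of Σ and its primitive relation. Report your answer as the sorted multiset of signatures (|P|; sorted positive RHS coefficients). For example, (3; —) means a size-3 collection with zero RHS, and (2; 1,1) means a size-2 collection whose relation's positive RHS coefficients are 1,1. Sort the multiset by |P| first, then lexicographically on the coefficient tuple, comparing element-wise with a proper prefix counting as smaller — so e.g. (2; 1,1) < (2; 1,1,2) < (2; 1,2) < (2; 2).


Primitive collections (20):

  P={0,6}:  v_{0} + v_{6} = 0  ⇒ sig = (2; —)
  P={3,4}:  v_{3} + v_{4} = 0  ⇒ sig = (2; —)
  P={0,3}:  v_{0} + v_{3} = v_{2}  ⇒ sig = (2; 1)
  P={0,5}:  v_{0} + v_{5} = v_{3}  ⇒ sig = (2; 1)
  P={1,4}:  v_{1} + v_{4} = v_{2}  ⇒ sig = (2; 1)
  P={2,3}:  v_{2} + v_{3} = v_{1}  ⇒ sig = (2; 1)
  P={2,4}:  v_{2} + v_{4} = v_{0}  ⇒ sig = (2; 1)
  P={2,6}:  v_{2} + v_{6} = v_{3}  ⇒ sig = (2; 1)
  P={3,5}:  v_{3} + v_{5} = v_{7}  ⇒ sig = (2; 1)
  P={3,6}:  v_{3} + v_{6} = v_{5}  ⇒ sig = (2; 1)
  P={4,5}:  v_{4} + v_{5} = v_{6}  ⇒ sig = (2; 1)
  P={4,7}:  v_{4} + v_{7} = v_{5}  ⇒ sig = (2; 1)
  P={0,1}:  v_{0} + v_{1} = 2·v_{2}  ⇒ sig = (2; 2)
  P={0,7}:  v_{0} + v_{7} = 2·v_{3}  ⇒ sig = (2; 2)
  P={1,6}:  v_{1} + v_{6} = 2·v_{3}  ⇒ sig = (2; 2)
  P={2,5}:  v_{2} + v_{5} = 2·v_{3}  ⇒ sig = (2; 2)
  P={6,7}:  v_{6} + v_{7} = 2·v_{5}  ⇒ sig = (2; 2)
  P={1,5}:  v_{1} + v_{5} = 3·v_{3}  ⇒ sig = (2; 3)
  P={2,7}:  v_{2} + v_{7} = 3·v_{3}  ⇒ sig = (2; 3)
  P={1,7}:  v_{1} + v_{7} = 4·v_{3}  ⇒ sig = (2; 4)

so the primitive-relation signature multiset is
{ (2; —) ×2,  (2; 1) ×10,  (2; 2) ×5,  (2; 3) ×2,  (2; 4) }


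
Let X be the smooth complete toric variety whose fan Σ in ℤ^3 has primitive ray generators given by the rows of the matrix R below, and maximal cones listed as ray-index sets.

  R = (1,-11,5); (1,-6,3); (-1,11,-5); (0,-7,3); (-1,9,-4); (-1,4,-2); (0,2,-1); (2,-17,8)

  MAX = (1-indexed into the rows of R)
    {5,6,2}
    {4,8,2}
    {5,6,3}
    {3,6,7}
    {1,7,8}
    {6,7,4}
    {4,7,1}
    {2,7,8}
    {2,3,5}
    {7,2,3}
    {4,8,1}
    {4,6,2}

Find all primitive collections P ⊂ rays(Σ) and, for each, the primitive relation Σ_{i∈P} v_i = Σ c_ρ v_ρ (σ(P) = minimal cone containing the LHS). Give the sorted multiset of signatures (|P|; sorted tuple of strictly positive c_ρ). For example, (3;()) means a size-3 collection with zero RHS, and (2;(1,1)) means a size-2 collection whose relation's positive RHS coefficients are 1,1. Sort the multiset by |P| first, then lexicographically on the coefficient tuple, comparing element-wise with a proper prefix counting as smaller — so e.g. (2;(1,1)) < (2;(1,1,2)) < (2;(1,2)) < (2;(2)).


14 collections generate NE(X_Σ); each relation:

  {1,3}:  v_{1} + v_{3} = 0 — sig = (2;())
  {1,2}:  v_{1} + v_{2} = v_{8} — sig = (2;(1))
  {1,6}:  v_{1} + v_{6} = v_{4} — sig = (2;(1))
  {3,4}:  v_{3} + v_{4} = v_{6} — sig = (2;(1))
  {3,8}:  v_{3} + v_{8} = v_{2} — sig = (2;(1))
  {5,7}:  v_{5} + v_{7} = v_{3} — sig = (2;(1))
  {1,5}:  v_{1} + v_{5} = v_{2} + v_{6} — sig = (2;(1,1))
  {6,8}:  v_{6} + v_{8} = v_{2} + v_{4} — sig = (2;(1,1))
  {4,5}:  v_{4} + v_{5} = v_{2} + 2·v_{6} — sig = (2;(1,2))
  {5,8}:  v_{5} + v_{8} = 2·v_{2} + v_{6} — sig = (2;(1,2))
  {2,6,7}:  v_{2} + v_{6} + v_{7} = 0 — sig = (3;())
  {2,3,6}:  v_{2} + v_{3} + v_{6} = v_{5} — sig = (3;(1))
  {2,4,7}:  v_{2} + v_{4} + v_{7} = v_{1} — sig = (3;(1))
  {4,7,8}:  v_{4} + v_{7} + v_{8} = 2·v_{1} — sig = (3;(2))

Signatures (|P|; sorted positive RHS coefficients), sorted:
[(2;()), (2;(1)), (2;(1)), (2;(1)), (2;(1)), (2;(1)), (2;(1,1)), (2;(1,1)), (2;(1,2)), (2;(1,2)), (3;()), (3;(1)), (3;(1)), (3;(2))]


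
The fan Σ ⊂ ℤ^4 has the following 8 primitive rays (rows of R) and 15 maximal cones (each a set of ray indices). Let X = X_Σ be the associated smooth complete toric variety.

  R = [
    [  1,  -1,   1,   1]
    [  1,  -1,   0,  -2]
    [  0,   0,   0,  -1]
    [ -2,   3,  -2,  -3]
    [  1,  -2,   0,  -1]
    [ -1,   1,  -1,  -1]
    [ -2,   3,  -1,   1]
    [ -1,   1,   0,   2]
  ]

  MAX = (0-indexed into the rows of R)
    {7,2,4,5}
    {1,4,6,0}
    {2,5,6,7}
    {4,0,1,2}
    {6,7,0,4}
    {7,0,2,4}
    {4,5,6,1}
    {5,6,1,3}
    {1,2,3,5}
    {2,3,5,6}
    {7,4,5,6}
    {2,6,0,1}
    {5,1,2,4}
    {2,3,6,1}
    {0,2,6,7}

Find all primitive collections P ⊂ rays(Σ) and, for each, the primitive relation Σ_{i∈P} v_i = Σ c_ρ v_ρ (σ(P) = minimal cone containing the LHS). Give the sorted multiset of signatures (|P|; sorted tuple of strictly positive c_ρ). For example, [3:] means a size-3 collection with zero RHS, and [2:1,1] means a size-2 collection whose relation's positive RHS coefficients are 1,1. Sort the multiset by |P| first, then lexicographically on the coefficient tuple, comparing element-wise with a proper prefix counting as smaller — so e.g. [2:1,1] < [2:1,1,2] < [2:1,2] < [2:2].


|primitive collections| = 7. Relations:

  • {0,5}:  v_{0} + v_{5} = 0  →  sig = [2:]
  • {1,7}:  v_{1} + v_{7} = 0  →  sig = [2:]
  • {0,3}:  v_{0} + v_{3} = v_{1} + v_{2} + v_{6}  →  sig = [2:1,1,1]
  • {3,7}:  v_{3} + v_{7} = v_{2} + v_{5} + v_{6}  →  sig = [2:1,1,1]
  • {3,4}:  v_{3} + v_{4} = v_{1} + 2·v_{5}  →  sig = [2:1,2]
  • {2,4,6}:  v_{2} + v_{4} + v_{6} = v_{5}  →  sig = [3:1]
  • {1,2,5,6}:  v_{1} + v_{2} + v_{5} + v_{6} = v_{3}  →  sig = [4:1]

so the primitive-relation signature multiset is
{ [2:] ×2,  [2:1,1,1] ×2,  [2:1,2],  [3:1],  [4:1] }


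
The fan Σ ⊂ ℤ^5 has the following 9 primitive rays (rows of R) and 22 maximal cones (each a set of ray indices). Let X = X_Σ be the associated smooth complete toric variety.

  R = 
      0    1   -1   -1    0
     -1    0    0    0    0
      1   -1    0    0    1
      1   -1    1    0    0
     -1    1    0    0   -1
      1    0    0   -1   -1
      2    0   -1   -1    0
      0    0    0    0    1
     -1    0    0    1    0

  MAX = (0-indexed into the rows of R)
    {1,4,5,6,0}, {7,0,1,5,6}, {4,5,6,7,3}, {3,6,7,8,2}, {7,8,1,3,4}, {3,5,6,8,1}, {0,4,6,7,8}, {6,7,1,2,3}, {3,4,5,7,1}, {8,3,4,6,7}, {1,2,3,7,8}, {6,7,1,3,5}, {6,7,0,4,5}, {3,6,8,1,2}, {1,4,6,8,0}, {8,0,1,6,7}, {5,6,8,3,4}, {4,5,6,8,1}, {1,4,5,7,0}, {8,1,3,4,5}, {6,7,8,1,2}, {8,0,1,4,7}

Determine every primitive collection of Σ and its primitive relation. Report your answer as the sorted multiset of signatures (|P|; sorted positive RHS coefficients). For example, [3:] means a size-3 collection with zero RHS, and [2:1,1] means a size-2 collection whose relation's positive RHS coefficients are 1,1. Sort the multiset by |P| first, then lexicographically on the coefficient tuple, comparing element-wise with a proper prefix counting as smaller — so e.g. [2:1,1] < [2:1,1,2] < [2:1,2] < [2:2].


9 collections generate NE(X_Σ); each relation:

  P={2,4}:  v_{2} + v_{4} = 0  →  sig = [2:]
  P={0,3}:  v_{0} + v_{3} = v_{5} + v_{7}  →  sig = [2:1,1]
  P={0,2}:  v_{0} + v_{2} = v_{1} + v_{6} + v_{7}  →  sig = [2:1,1,1]
  P={2,5}:  v_{2} + v_{5} = v_{1} + v_{3} + v_{6}  →  sig = [2:1,1,1]
  P={5,7,8}:  v_{5} + v_{7} + v_{8} = 0  →  sig = [3:]
  P={0,5,8}:  v_{0} + v_{5} + v_{8} = v_{1} + v_{4} + v_{6}  →  sig = [3:1,1,1]
  P={1,3,4,6}:  v_{1} + v_{3} + v_{4} + v_{6} = v_{5}  →  sig = [4:1]
  P={1,4,6,7}:  v_{1} + v_{4} + v_{6} + v_{7} = v_{0}  →  sig = [4:1]
  P={1,3,6,7,8}:  v_{1} + v_{3} + v_{6} + v_{7} + v_{8} = v_{2}  →  sig = [5:1]

Hence PRS(X_Σ) =
    [2:]
    [2:1,1]
    [2:1,1,1]
    [2:1,1,1]
    [3:]
    [3:1,1,1]
    [4:1]
    [4:1]
    [5:1]


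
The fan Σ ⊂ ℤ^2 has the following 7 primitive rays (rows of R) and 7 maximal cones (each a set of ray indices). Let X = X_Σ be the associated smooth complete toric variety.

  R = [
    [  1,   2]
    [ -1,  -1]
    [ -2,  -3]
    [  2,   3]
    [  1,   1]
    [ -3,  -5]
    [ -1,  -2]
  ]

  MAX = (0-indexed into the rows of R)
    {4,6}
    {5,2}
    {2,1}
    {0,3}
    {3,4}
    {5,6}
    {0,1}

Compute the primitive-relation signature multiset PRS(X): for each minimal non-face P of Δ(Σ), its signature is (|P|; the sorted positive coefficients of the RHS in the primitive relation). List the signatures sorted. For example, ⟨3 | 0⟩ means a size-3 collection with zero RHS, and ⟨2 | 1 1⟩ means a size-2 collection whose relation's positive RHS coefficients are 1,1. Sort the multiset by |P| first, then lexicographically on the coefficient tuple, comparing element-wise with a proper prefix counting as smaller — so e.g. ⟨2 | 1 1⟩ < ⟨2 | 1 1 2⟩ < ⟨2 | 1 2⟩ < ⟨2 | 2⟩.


|primitive collections| = 14. Relations:

  {0,6}:  v_{0} + v_{6} = 0 ; sig = ⟨2 | 0⟩
  {1,4}:  v_{1} + v_{4} = 0 ; sig = ⟨2 | 0⟩
  {2,3}:  v_{2} + v_{3} = 0 ; sig = ⟨2 | 0⟩
  {0,2}:  v_{0} + v_{2} = v_{1} ; sig = ⟨2 | 1⟩
  {0,4}:  v_{0} + v_{4} = v_{3} ; sig = ⟨2 | 1⟩
  {0,5}:  v_{0} + v_{5} = v_{2} ; sig = ⟨2 | 1⟩
  {1,3}:  v_{1} + v_{3} = v_{0} ; sig = ⟨2 | 1⟩
  {1,6}:  v_{1} + v_{6} = v_{2} ; sig = ⟨2 | 1⟩
  {2,4}:  v_{2} + v_{4} = v_{6} ; sig = ⟨2 | 1⟩
  {2,6}:  v_{2} + v_{6} = v_{5} ; sig = ⟨2 | 1⟩
  {3,5}:  v_{3} + v_{5} = v_{6} ; sig = ⟨2 | 1⟩
  {3,6}:  v_{3} + v_{6} = v_{4} ; sig = ⟨2 | 1⟩
  {1,5}:  v_{1} + v_{5} = 2·v_{2} ; sig = ⟨2 | 2⟩
  {4,5}:  v_{4} + v_{5} = 2·v_{6} ; sig = ⟨2 | 2⟩

Hence PRS(X_Σ) =
    ⟨2 | 0⟩
    ⟨2 | 0⟩
    ⟨2 | 0⟩
    ⟨2 | 1⟩
    ⟨2 | 1⟩
    ⟨2 | 1⟩
    ⟨2 | 1⟩
    ⟨2 | 1⟩
    ⟨2 | 1⟩
    ⟨2 | 1⟩
    ⟨2 | 1⟩
    ⟨2 | 1⟩
    ⟨2 | 2⟩
    ⟨2 | 2⟩
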